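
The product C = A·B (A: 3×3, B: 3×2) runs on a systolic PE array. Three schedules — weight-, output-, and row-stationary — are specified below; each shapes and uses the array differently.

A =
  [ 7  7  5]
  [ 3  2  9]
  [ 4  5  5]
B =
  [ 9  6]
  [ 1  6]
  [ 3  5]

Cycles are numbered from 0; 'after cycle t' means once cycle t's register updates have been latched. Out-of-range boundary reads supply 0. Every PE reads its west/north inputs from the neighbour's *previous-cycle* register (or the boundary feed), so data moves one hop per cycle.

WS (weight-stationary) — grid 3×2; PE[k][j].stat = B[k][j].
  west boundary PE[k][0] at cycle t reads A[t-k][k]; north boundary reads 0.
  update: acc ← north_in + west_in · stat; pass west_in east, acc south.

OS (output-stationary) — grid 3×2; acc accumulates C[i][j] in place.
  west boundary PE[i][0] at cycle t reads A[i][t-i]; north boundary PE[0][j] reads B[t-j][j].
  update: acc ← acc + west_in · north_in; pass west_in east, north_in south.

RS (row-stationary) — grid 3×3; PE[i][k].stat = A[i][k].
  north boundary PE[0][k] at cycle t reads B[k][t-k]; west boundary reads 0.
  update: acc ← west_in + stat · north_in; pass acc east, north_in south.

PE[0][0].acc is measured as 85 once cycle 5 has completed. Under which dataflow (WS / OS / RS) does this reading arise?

Under WS (3×2), PE[0][0]:
  0: (0,0).acc=63  regs=<7,63>
  1: (0,0).acc=27  regs=<3,27>
  2: (0,0).acc=36  regs=<4,36>
  3: (0,0).acc=0  regs=<0,0>
  4: (0,0).acc=0  regs=<0,0>
  5: (0,0).acc=0  regs=<0,0>
Under OS (3×2), PE[0][0]:
  0: (0,0).acc=63  regs=<7,9>
  1: (0,0).acc=70  regs=<7,1>
  2: (0,0).acc=85  regs=<5,3>
  3: (0,0).acc=85  regs=<0,0>
  4: (0,0).acc=85  regs=<0,0>
  5: (0,0).acc=85  regs=<0,0>
Under RS (3×3), PE[0][0]:
  0: (0,0).acc=63  regs=<63,9>
  1: (0,0).acc=42  regs=<42,6>
  2: (0,0).acc=0  regs=<0,0>
  3: (0,0).acc=0  regs=<0,0>
  4: (0,0).acc=0  regs=<0,0>
  5: (0,0).acc=0  regs=<0,0>

dataflow = OS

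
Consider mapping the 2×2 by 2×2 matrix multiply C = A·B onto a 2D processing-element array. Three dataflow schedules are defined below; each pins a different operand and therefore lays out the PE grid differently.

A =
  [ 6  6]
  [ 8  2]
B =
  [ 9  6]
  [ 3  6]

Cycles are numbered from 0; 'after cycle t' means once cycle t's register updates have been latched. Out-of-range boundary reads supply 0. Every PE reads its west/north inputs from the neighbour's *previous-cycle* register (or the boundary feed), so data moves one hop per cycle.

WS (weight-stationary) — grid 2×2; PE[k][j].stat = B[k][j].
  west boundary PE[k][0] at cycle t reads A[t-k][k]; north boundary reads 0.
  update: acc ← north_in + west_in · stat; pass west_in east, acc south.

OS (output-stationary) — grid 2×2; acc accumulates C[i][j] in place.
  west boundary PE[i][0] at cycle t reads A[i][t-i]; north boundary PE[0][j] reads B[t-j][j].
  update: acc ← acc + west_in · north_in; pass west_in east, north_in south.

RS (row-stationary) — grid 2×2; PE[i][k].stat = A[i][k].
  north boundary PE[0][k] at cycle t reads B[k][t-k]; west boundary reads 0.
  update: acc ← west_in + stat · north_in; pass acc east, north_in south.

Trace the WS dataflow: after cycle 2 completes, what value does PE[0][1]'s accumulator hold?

WS 2×2: PE[0][1] cycle-by-cycle (with neighbour feeds):
  step 0 · PE0,0: acc=54; fwd→6 fwd↓54
  step 0 · PE0,1: acc=0; fwd→0 fwd↓0
  step 1 · PE0,0: acc=72; fwd→8 fwd↓72
  step 1 · PE0,1: acc=36; fwd→6 fwd↓36
  step 2 · PE0,0: acc=0; fwd→0 fwd↓0
  step 2 · PE0,1: acc=48; fwd→8 fwd↓48

PE[0][1].acc = 48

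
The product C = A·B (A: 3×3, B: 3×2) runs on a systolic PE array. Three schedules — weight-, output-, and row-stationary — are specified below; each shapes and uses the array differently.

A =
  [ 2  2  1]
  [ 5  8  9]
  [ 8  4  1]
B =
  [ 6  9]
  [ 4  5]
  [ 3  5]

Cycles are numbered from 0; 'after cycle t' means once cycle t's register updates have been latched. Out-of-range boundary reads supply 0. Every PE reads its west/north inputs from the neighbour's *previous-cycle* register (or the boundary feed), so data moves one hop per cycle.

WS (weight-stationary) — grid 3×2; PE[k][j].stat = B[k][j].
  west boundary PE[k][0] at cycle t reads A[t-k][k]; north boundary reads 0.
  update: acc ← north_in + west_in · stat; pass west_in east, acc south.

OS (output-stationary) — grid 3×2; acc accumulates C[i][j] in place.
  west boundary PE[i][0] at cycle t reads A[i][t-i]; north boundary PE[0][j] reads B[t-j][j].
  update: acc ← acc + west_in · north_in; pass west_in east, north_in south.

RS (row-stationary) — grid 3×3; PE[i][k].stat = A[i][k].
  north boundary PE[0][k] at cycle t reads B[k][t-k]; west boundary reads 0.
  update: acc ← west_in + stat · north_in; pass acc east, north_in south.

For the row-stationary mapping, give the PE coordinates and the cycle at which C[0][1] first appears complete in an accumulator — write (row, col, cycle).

RS — PE[0][2] is where C[0][1] collects:
  t=0 PE[0][2]: acc=0 h=0 v=0
  t=1 PE[0][2]: acc=0 h=0 v=0
  t=2 PE[0][2]: acc=23 h=23 v=3
  t=3 PE[0][2]: acc=33 h=33 v=5

(row, col, cycle) = (0, 2, 3)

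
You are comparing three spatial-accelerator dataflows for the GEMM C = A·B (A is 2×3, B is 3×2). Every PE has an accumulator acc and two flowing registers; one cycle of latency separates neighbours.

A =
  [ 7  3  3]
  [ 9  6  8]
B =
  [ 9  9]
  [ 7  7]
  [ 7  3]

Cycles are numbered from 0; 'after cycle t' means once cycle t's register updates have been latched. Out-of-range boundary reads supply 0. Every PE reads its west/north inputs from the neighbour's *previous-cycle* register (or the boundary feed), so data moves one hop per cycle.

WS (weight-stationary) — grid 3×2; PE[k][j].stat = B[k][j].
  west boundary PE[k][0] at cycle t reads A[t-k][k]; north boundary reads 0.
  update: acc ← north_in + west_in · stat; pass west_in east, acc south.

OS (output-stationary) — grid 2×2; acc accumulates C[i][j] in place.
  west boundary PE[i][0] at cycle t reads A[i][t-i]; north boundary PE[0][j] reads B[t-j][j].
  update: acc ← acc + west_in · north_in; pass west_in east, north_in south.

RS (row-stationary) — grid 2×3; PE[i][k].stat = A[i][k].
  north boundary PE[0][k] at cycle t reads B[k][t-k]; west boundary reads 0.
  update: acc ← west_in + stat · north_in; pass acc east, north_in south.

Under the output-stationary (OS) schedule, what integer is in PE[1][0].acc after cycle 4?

PE[1][0].acc = 179

OS 2×2: PE[1][0] cycle-by-cycle (with neighbour feeds):
  [0] (0,0) acc=63 (h:7 v:9)
  [0] (1,0) acc=0 (h:0 v:0)
  [1] (0,0) acc=84 (h:3 v:7)
  [1] (1,0) acc=81 (h:9 v:9)
  [2] (0,0) acc=105 (h:3 v:7)
  [2] (1,0) acc=123 (h:6 v:7)
  [3] (0,0) acc=105 (h:0 v:0)
  [3] (1,0) acc=179 (h:8 v:7)
  [4] (0,0) acc=105 (h:0 v:0)
  [4] (1,0) acc=179 (h:0 v:0)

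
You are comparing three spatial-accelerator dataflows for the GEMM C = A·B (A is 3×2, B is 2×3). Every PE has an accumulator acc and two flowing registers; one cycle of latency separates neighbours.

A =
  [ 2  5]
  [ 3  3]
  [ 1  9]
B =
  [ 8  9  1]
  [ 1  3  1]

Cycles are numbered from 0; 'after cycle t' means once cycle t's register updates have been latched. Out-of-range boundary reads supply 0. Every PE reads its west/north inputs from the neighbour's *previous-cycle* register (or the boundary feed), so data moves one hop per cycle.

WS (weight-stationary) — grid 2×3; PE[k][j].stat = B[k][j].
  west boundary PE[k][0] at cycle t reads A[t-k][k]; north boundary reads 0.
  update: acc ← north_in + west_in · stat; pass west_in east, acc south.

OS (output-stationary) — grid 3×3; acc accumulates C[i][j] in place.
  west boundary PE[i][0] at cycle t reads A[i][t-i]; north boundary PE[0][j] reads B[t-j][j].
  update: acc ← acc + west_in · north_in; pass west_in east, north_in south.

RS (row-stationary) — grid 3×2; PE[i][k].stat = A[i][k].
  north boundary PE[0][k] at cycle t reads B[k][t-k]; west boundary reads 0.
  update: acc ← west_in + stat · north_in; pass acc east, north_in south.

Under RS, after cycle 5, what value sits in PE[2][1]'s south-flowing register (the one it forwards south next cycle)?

register = 1

Tracing RS — 3×2 array, target PE[2][1]:
  cycle 0: PE[1][1] → acc 0, east 0, south 0
  cycle 0: PE[2][0] → acc 0, east 0, south 0
  cycle 0: PE[2][1] → acc 0, east 0, south 0
  cycle 1: PE[1][1] → acc 0, east 0, south 0
  cycle 1: PE[2][0] → acc 0, east 0, south 0
  cycle 1: PE[2][1] → acc 0, east 0, south 0
  cycle 2: PE[1][1] → acc 27, east 27, south 1
  cycle 2: PE[2][0] → acc 8, east 8, south 8
  cycle 2: PE[2][1] → acc 0, east 0, south 0
  cycle 3: PE[1][1] → acc 36, east 36, south 3
  cycle 3: PE[2][0] → acc 9, east 9, south 9
  cycle 3: PE[2][1] → acc 17, east 17, south 1
  cycle 4: PE[1][1] → acc 6, east 6, south 1
  cycle 4: PE[2][0] → acc 1, east 1, south 1
  cycle 4: PE[2][1] → acc 36, east 36, south 3
  cycle 5: PE[1][1] → acc 0, east 0, south 0
  cycle 5: PE[2][0] → acc 0, east 0, south 0
  cycle 5: PE[2][1] → acc 10, east 10, south 1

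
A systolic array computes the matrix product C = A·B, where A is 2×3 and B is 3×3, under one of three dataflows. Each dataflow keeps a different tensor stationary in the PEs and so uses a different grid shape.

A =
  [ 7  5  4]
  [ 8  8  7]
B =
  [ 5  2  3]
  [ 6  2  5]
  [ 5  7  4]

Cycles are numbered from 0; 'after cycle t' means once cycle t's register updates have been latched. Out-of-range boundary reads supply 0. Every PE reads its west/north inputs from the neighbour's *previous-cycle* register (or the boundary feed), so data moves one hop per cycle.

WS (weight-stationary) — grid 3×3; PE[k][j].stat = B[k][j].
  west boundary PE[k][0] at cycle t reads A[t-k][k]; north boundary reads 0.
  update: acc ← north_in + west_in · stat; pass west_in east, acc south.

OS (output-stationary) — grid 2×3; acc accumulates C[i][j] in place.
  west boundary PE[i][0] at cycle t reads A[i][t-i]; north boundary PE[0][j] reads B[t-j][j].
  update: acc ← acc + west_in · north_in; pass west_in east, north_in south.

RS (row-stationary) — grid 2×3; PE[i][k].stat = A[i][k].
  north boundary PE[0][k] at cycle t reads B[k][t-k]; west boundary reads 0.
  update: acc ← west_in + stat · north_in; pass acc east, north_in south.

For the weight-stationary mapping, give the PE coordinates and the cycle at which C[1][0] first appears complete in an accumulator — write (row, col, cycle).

(row, col, cycle) = (2, 0, 3)

WS — PE[2][0] is where C[1][0] collects:
  0: (2,0).acc=0  regs=<0,0>
  1: (2,0).acc=0  regs=<0,0>
  2: (2,0).acc=85  regs=<4,85>
  3: (2,0).acc=123  regs=<7,123>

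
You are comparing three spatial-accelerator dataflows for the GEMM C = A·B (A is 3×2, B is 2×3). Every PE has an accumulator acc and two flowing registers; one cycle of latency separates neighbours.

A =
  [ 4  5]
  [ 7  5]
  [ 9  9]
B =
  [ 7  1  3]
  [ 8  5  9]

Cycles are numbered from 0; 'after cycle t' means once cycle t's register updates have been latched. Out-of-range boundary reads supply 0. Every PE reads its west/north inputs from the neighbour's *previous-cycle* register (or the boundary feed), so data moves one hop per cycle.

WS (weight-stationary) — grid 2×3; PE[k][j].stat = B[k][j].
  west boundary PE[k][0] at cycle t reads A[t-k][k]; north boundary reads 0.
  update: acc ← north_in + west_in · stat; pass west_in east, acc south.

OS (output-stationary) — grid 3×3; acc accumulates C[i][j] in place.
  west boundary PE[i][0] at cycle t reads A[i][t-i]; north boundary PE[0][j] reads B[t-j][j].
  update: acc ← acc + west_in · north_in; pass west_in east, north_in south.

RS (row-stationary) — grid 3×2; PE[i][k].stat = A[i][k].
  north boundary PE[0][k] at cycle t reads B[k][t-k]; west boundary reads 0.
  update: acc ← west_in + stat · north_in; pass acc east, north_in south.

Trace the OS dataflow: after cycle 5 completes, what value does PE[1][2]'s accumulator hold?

PE[1][2].acc = 66

OS on a 3×3 grid — tracing PE[1][2] and its feeders:
  @0  [0,2]  acc 0  |  →0  ↓0
  @0  [1,1]  acc 0  |  →0  ↓0
  @0  [1,2]  acc 0  |  →0  ↓0
  @1  [0,2]  acc 0  |  →0  ↓0
  @1  [1,1]  acc 0  |  →0  ↓0
  @1  [1,2]  acc 0  |  →0  ↓0
  @2  [0,2]  acc 12  |  →4  ↓3
  @2  [1,1]  acc 7  |  →7  ↓1
  @2  [1,2]  acc 0  |  →0  ↓0
  @3  [0,2]  acc 57  |  →5  ↓9
  @3  [1,1]  acc 32  |  →5  ↓5
  @3  [1,2]  acc 21  |  →7  ↓3
  @4  [0,2]  acc 57  |  →0  ↓0
  @4  [1,1]  acc 32  |  →0  ↓0
  @4  [1,2]  acc 66  |  →5  ↓9
  @5  [0,2]  acc 57  |  →0  ↓0
  @5  [1,1]  acc 32  |  →0  ↓0
  @5  [1,2]  acc 66  |  →0  ↓0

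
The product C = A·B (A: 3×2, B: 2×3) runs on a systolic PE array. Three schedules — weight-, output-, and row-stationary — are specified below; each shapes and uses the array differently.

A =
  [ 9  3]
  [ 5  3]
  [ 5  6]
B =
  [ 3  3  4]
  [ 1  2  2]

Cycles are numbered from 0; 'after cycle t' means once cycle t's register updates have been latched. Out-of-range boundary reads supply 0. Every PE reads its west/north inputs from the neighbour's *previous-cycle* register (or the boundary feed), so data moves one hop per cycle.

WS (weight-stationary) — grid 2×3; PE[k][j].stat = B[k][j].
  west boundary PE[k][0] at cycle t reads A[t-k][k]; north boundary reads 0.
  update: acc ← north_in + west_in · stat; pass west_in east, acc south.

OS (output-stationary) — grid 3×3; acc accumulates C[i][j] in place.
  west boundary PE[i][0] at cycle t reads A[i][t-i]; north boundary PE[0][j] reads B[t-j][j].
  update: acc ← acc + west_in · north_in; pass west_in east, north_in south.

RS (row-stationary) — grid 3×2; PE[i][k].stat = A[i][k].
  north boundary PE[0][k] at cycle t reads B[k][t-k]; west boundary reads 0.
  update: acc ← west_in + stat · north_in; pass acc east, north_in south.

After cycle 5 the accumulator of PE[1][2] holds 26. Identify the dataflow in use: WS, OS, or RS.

WS [2×3] PE[1][2] across cycles:
  cycle 0: PE[1][2] → acc 0, east 0, south 0
  cycle 1: PE[1][2] → acc 0, east 0, south 0
  cycle 2: PE[1][2] → acc 0, east 0, south 0
  cycle 3: PE[1][2] → acc 42, east 3, south 42
  cycle 4: PE[1][2] → acc 26, east 3, south 26
  cycle 5: PE[1][2] → acc 32, east 6, south 32
OS [3×3] PE[1][2] across cycles:
  cycle 0: PE[1][2] → acc 0, east 0, south 0
  cycle 1: PE[1][2] → acc 0, east 0, south 0
  cycle 2: PE[1][2] → acc 0, east 0, south 0
  cycle 3: PE[1][2] → acc 20, east 5, south 4
  cycle 4: PE[1][2] → acc 26, east 3, south 2
  cycle 5: PE[1][2] → acc 26, east 0, south 0
RS (3×2): PE[1][2] does not exist.

dataflow = OS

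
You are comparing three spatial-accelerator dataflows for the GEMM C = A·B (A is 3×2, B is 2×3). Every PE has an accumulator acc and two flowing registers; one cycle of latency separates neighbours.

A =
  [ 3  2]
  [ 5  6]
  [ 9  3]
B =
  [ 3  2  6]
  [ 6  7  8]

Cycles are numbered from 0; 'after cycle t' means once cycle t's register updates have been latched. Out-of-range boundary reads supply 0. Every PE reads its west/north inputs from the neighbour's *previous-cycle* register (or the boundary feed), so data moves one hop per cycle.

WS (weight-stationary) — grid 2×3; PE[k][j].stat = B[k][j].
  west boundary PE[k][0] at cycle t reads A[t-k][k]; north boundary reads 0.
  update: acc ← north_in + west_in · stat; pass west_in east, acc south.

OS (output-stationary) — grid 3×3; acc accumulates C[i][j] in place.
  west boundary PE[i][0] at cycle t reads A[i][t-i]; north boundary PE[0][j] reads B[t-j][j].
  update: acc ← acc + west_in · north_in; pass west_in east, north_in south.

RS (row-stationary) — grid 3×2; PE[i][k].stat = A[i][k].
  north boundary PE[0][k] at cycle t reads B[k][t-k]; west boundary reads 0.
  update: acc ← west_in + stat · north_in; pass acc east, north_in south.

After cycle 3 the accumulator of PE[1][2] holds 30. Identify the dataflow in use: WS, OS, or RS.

— WS: 2×3; PE[1][2] trace:
  after 0 — PE[1][2] acc=0, pass-E 0, pass-S 0
  after 1 — PE[1][2] acc=0, pass-E 0, pass-S 0
  after 2 — PE[1][2] acc=0, pass-E 0, pass-S 0
  after 3 — PE[1][2] acc=34, pass-E 2, pass-S 34
— OS: 3×3; PE[1][2] trace:
  after 0 — PE[1][2] acc=0, pass-E 0, pass-S 0
  after 1 — PE[1][2] acc=0, pass-E 0, pass-S 0
  after 2 — PE[1][2] acc=0, pass-E 0, pass-S 0
  after 3 — PE[1][2] acc=30, pass-E 5, pass-S 6
RS: PE[1][2] is outside its 3×2 grid.

dataflow = OS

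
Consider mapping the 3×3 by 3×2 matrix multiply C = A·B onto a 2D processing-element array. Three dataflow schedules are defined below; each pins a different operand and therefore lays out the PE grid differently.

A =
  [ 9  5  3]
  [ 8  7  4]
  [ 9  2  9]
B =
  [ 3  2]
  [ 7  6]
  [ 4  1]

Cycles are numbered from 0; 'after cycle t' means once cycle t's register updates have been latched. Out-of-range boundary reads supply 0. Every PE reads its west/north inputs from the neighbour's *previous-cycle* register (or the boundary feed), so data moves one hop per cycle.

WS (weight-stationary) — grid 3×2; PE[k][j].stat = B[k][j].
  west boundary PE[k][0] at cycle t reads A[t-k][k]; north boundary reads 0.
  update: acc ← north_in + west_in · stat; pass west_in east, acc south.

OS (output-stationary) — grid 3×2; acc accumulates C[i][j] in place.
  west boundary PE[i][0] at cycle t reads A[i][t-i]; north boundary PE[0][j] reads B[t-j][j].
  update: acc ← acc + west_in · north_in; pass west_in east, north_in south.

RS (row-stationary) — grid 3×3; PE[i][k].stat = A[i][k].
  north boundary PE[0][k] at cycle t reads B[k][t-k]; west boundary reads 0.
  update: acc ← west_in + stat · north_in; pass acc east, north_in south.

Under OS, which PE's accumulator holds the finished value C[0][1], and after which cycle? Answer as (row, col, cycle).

(row, col, cycle) = (0, 1, 3)

Under OS, C[0][1] lands at PE[0][1]:
  t=0 PE[0][1]: acc=0 h=0 v=0
  t=1 PE[0][1]: acc=18 h=9 v=2
  t=2 PE[0][1]: acc=48 h=5 v=6
  t=3 PE[0][1]: acc=51 h=3 v=1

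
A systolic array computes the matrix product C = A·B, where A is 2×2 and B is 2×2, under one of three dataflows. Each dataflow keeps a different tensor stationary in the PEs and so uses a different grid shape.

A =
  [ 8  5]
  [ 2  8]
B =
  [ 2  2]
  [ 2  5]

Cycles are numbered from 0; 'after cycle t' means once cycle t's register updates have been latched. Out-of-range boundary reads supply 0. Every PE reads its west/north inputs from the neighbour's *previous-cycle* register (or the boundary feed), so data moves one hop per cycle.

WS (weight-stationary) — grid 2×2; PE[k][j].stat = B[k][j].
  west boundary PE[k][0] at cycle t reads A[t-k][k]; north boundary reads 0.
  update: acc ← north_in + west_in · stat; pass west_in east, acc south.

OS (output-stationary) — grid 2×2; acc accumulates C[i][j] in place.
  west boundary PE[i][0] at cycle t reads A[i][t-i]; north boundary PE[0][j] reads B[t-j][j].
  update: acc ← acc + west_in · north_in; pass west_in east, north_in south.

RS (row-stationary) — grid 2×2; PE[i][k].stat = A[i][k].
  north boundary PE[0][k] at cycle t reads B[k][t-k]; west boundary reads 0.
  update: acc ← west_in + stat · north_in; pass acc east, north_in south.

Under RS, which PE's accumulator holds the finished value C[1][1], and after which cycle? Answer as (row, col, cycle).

Under RS, C[1][1] lands at PE[1][1]:
  t=0 PE[1][1]: acc=0 h=0 v=0
  t=1 PE[1][1]: acc=0 h=0 v=0
  t=2 PE[1][1]: acc=20 h=20 v=2
  t=3 PE[1][1]: acc=44 h=44 v=5

(row, col, cycle) = (1, 1, 3)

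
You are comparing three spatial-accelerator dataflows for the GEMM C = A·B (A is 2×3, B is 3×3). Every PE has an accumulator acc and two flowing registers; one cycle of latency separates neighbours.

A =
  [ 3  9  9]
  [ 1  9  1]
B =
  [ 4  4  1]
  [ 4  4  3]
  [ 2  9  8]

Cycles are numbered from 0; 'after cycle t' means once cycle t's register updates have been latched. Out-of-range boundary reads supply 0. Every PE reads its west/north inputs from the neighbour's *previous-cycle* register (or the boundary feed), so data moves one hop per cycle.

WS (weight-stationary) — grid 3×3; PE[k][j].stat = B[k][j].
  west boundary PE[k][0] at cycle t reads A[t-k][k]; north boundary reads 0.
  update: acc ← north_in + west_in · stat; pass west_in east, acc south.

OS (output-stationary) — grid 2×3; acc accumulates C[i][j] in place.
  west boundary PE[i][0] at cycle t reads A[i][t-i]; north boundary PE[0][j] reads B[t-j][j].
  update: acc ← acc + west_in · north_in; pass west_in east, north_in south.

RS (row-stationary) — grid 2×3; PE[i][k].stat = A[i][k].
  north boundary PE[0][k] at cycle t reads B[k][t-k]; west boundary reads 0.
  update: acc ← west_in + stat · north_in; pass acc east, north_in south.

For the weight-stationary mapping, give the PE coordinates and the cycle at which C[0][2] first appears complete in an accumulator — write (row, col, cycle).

(row, col, cycle) = (2, 2, 4)

WS — PE[2][2] is where C[0][2] collects:
  [0] (2,2) acc=0 (h:0 v:0)
  [1] (2,2) acc=0 (h:0 v:0)
  [2] (2,2) acc=0 (h:0 v:0)
  [3] (2,2) acc=0 (h:0 v:0)
  [4] (2,2) acc=102 (h:9 v:102)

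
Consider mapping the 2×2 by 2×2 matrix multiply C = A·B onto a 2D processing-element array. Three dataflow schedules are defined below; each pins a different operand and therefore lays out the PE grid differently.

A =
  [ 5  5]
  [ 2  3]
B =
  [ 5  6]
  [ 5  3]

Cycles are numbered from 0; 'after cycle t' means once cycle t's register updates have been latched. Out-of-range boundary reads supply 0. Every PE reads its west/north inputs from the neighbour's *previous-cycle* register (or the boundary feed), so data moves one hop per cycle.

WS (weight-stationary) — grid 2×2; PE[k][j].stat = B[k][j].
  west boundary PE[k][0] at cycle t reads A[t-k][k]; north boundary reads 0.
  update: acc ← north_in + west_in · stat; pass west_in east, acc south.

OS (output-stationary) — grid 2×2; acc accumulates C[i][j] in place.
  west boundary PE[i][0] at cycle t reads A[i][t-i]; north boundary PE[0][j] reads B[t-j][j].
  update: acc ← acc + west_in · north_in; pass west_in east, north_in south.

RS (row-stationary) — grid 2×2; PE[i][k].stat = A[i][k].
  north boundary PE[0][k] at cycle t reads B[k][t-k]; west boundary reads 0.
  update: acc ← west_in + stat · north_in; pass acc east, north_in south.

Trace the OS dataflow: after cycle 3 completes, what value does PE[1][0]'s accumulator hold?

PE[1][0].acc = 25

OS 2×2: PE[1][0] cycle-by-cycle (with neighbour feeds):
  step 0 · PE0,0: acc=25; fwd→5 fwd↓5
  step 0 · PE1,0: acc=0; fwd→0 fwd↓0
  step 1 · PE0,0: acc=50; fwd→5 fwd↓5
  step 1 · PE1,0: acc=10; fwd→2 fwd↓5
  step 2 · PE0,0: acc=50; fwd→0 fwd↓0
  step 2 · PE1,0: acc=25; fwd→3 fwd↓5
  step 3 · PE0,0: acc=50; fwd→0 fwd↓0
  step 3 · PE1,0: acc=25; fwd→0 fwd↓0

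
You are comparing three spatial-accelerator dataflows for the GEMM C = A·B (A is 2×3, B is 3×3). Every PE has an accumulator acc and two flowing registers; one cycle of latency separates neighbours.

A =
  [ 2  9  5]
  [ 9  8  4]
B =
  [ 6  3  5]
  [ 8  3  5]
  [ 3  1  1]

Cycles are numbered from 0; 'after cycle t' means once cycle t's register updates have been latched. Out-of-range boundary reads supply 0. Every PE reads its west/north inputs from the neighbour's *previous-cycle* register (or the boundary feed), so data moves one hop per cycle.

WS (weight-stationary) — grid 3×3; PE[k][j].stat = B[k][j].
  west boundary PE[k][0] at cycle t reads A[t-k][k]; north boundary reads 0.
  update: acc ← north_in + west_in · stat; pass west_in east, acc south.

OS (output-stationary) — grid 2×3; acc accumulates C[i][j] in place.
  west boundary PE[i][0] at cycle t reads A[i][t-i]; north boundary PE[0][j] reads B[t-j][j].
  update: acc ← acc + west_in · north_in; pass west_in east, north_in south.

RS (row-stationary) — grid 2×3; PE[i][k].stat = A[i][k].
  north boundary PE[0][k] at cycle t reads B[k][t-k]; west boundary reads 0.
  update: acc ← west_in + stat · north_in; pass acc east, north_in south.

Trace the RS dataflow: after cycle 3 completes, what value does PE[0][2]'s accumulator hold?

RS (2×3). Following PE[0][2] plus its west/north inputs:
  step 0 · PE0,1: acc=0; fwd→0 fwd↓0
  step 0 · PE0,2: acc=0; fwd→0 fwd↓0
  step 1 · PE0,1: acc=84; fwd→84 fwd↓8
  step 1 · PE0,2: acc=0; fwd→0 fwd↓0
  step 2 · PE0,1: acc=33; fwd→33 fwd↓3
  step 2 · PE0,2: acc=99; fwd→99 fwd↓3
  step 3 · PE0,1: acc=55; fwd→55 fwd↓5
  step 3 · PE0,2: acc=38; fwd→38 fwd↓1

PE[0][2].acc = 38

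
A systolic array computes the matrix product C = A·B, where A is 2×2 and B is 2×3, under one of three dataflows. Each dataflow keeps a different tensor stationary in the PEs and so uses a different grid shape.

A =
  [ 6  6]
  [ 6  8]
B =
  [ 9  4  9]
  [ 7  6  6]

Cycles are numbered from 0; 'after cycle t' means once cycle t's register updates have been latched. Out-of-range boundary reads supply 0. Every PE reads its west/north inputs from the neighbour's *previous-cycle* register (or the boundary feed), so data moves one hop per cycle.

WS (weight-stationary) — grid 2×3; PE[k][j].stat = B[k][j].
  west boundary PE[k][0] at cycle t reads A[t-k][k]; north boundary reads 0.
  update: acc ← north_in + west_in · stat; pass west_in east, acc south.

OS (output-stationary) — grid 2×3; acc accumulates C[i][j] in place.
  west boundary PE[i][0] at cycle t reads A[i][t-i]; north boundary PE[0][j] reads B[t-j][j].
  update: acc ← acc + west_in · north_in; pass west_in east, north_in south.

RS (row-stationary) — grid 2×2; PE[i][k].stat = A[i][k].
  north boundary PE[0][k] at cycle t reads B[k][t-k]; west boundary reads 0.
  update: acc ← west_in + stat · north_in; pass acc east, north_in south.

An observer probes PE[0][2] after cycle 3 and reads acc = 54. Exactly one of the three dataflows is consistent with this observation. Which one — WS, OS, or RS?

WS (2×3 grid), PE[0][2]:
  t=0 PE[0][2]: acc=0 h=0 v=0
  t=1 PE[0][2]: acc=0 h=0 v=0
  t=2 PE[0][2]: acc=54 h=6 v=54
  t=3 PE[0][2]: acc=54 h=6 v=54
OS (2×3 grid), PE[0][2]:
  t=0 PE[0][2]: acc=0 h=0 v=0
  t=1 PE[0][2]: acc=0 h=0 v=0
  t=2 PE[0][2]: acc=54 h=6 v=9
  t=3 PE[0][2]: acc=90 h=6 v=6
— RS: 2×2 array has no PE[0][2].

dataflow = WS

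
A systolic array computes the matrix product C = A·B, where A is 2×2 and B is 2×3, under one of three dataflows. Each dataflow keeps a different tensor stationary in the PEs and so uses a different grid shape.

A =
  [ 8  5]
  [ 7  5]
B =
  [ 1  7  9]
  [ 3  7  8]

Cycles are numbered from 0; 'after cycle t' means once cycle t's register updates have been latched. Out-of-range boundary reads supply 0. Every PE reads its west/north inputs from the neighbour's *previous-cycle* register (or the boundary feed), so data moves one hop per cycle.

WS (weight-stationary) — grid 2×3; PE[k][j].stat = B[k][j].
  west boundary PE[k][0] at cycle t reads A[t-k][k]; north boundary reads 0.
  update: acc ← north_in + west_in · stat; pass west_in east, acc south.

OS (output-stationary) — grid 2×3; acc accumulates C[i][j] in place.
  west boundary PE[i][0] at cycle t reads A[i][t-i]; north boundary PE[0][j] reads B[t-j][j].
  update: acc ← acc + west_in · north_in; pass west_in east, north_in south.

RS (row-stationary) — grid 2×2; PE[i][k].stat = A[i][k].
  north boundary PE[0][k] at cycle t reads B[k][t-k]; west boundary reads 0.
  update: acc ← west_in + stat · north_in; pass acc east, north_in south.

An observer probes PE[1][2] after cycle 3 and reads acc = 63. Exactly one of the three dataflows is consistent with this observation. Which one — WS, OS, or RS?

Under WS (2×3), PE[1][2]:
  0: (1,2).acc=0  regs=<0,0>
  1: (1,2).acc=0  regs=<0,0>
  2: (1,2).acc=0  regs=<0,0>
  3: (1,2).acc=112  regs=<5,112>
Under OS (2×3), PE[1][2]:
  0: (1,2).acc=0  regs=<0,0>
  1: (1,2).acc=0  regs=<0,0>
  2: (1,2).acc=0  regs=<0,0>
  3: (1,2).acc=63  regs=<7,9>
RS (2×2): PE[1][2] does not exist.

dataflow = OS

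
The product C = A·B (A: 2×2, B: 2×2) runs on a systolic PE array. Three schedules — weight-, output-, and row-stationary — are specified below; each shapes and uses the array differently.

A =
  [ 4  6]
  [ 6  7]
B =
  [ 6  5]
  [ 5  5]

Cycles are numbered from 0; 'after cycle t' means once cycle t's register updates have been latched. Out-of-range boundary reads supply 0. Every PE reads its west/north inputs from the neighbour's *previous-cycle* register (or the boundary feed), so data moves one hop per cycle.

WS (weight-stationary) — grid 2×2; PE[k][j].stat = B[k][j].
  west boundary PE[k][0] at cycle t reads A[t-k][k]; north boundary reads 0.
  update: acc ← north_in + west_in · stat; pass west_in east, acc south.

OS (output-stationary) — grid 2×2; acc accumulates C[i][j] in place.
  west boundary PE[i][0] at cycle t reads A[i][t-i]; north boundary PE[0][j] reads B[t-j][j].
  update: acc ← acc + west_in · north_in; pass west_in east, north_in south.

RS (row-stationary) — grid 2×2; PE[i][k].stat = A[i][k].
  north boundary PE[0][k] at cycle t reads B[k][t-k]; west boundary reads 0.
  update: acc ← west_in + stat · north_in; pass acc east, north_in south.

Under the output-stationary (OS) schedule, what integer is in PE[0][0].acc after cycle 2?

PE[0][0].acc = 54

OS on a 2×2 grid — tracing PE[0][0] and its feeders:
  0: (0,0).acc=24  regs=<4,6>
  1: (0,0).acc=54  regs=<6,5>
  2: (0,0).acc=54  regs=<0,0>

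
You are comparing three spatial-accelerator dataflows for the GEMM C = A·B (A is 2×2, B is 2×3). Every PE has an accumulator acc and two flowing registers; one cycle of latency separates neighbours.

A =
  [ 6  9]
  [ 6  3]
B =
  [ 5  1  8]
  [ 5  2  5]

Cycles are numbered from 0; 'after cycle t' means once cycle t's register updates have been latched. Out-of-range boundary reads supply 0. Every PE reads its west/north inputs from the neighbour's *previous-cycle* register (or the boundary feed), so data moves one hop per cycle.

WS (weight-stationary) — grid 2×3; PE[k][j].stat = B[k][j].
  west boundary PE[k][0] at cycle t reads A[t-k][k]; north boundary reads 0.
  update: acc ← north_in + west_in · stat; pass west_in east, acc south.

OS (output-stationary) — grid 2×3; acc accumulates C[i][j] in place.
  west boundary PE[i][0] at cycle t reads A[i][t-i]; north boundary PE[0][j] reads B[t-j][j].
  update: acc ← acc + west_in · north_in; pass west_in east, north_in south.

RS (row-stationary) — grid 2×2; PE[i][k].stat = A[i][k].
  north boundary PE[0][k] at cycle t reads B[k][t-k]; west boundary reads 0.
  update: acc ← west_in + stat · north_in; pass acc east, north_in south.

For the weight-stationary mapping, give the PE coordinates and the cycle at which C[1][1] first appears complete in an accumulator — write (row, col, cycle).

WS — PE[1][1] is where C[1][1] collects:
  [0] (1,1) acc=0 (h:0 v:0)
  [1] (1,1) acc=0 (h:0 v:0)
  [2] (1,1) acc=24 (h:9 v:24)
  [3] (1,1) acc=12 (h:3 v:12)

(row, col, cycle) = (1, 1, 3)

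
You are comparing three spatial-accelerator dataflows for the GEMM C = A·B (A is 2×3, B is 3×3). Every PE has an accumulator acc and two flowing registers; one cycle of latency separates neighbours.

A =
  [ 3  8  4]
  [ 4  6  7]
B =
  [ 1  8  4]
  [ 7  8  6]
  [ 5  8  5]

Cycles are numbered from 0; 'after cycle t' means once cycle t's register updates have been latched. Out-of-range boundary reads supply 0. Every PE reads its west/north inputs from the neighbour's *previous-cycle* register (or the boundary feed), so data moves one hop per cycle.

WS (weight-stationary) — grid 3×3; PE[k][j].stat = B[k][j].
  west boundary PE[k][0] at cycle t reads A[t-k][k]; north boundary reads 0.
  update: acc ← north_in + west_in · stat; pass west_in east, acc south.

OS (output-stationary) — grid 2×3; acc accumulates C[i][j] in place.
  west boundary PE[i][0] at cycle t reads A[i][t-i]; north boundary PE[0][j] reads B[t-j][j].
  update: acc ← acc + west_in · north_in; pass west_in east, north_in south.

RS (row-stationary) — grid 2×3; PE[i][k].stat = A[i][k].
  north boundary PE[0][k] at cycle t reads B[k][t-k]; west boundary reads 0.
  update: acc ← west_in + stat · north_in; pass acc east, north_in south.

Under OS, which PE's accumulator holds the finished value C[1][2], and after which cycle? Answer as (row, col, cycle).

Under OS, C[1][2] lands at PE[1][2]:
  step 0 · PE1,2: acc=0; fwd→0 fwd↓0
  step 1 · PE1,2: acc=0; fwd→0 fwd↓0
  step 2 · PE1,2: acc=0; fwd→0 fwd↓0
  step 3 · PE1,2: acc=16; fwd→4 fwd↓4
  step 4 · PE1,2: acc=52; fwd→6 fwd↓6
  step 5 · PE1,2: acc=87; fwd→7 fwd↓5

(row, col, cycle) = (1, 2, 5)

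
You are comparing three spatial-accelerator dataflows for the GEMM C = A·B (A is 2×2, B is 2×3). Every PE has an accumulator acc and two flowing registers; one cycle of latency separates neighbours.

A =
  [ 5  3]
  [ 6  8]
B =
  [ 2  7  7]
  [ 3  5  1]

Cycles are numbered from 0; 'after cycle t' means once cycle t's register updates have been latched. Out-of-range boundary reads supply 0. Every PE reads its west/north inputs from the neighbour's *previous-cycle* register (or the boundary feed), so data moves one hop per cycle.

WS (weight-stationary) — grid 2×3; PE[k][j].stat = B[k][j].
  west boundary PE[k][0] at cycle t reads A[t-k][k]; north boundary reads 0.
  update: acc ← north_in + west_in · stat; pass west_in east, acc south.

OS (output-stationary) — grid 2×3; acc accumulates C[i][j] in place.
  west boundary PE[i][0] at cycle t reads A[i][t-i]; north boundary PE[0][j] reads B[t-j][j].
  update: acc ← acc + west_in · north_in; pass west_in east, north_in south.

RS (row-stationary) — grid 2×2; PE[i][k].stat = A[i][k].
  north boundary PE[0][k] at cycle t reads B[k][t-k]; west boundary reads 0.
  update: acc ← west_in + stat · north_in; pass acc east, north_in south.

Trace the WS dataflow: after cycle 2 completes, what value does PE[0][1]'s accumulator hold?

Tracing WS — 2×3 array, target PE[0][1]:
  @0  [0,0]  acc 10  |  →5  ↓10
  @0  [0,1]  acc 0  |  →0  ↓0
  @1  [0,0]  acc 12  |  →6  ↓12
  @1  [0,1]  acc 35  |  →5  ↓35
  @2  [0,0]  acc 0  |  →0  ↓0
  @2  [0,1]  acc 42  |  →6  ↓42

PE[0][1].acc = 42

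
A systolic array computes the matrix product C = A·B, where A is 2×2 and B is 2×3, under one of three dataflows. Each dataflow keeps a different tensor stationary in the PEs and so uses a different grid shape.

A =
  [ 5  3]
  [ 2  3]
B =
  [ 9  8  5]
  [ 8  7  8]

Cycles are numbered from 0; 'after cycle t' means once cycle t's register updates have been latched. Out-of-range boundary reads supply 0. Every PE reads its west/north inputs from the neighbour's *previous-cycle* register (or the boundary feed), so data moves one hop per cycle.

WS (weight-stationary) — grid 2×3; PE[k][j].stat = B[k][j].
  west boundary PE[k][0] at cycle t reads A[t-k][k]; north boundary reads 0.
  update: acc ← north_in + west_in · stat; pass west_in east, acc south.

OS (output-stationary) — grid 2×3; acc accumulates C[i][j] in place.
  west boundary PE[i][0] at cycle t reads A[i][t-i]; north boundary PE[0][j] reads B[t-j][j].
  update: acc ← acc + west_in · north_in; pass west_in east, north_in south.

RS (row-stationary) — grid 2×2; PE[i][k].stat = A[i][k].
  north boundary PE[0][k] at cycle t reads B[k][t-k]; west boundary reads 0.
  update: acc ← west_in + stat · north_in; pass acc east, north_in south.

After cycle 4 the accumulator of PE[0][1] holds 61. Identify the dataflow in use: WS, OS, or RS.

dataflow = OS

WS [2×3] PE[0][1] across cycles:
  cycle 0: PE[0][1] → acc 0, east 0, south 0
  cycle 1: PE[0][1] → acc 40, east 5, south 40
  cycle 2: PE[0][1] → acc 16, east 2, south 16
  cycle 3: PE[0][1] → acc 0, east 0, south 0
  cycle 4: PE[0][1] → acc 0, east 0, south 0
OS [2×3] PE[0][1] across cycles:
  cycle 0: PE[0][1] → acc 0, east 0, south 0
  cycle 1: PE[0][1] → acc 40, east 5, south 8
  cycle 2: PE[0][1] → acc 61, east 3, south 7
  cycle 3: PE[0][1] → acc 61, east 0, south 0
  cycle 4: PE[0][1] → acc 61, east 0, south 0
RS [2×2] PE[0][1] across cycles:
  cycle 0: PE[0][1] → acc 0, east 0, south 0
  cycle 1: PE[0][1] → acc 69, east 69, south 8
  cycle 2: PE[0][1] → acc 61, east 61, south 7
  cycle 3: PE[0][1] → acc 49, east 49, south 8
  cycle 4: PE[0][1] → acc 0, east 0, south 0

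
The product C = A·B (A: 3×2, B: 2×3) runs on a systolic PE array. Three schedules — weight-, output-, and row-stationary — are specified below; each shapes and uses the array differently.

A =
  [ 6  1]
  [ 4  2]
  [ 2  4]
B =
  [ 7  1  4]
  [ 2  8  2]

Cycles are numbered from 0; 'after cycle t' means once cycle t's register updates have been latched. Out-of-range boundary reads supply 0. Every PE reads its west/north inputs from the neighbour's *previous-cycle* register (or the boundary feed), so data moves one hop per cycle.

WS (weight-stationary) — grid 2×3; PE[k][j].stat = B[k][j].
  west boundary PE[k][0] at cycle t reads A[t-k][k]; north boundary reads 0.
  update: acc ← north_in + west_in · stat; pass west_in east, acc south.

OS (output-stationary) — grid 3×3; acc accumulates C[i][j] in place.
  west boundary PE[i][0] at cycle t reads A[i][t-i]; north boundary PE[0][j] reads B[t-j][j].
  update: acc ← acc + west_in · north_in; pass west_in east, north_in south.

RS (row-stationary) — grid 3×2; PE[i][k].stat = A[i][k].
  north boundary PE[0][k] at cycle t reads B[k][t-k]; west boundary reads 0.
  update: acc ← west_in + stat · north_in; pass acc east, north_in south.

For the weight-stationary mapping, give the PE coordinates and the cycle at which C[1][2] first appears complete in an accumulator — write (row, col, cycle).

(row, col, cycle) = (1, 2, 4)

WS — PE[1][2] is where C[1][2] collects:
  [0] (1,2) acc=0 (h:0 v:0)
  [1] (1,2) acc=0 (h:0 v:0)
  [2] (1,2) acc=0 (h:0 v:0)
  [3] (1,2) acc=26 (h:1 v:26)
  [4] (1,2) acc=20 (h:2 v:20)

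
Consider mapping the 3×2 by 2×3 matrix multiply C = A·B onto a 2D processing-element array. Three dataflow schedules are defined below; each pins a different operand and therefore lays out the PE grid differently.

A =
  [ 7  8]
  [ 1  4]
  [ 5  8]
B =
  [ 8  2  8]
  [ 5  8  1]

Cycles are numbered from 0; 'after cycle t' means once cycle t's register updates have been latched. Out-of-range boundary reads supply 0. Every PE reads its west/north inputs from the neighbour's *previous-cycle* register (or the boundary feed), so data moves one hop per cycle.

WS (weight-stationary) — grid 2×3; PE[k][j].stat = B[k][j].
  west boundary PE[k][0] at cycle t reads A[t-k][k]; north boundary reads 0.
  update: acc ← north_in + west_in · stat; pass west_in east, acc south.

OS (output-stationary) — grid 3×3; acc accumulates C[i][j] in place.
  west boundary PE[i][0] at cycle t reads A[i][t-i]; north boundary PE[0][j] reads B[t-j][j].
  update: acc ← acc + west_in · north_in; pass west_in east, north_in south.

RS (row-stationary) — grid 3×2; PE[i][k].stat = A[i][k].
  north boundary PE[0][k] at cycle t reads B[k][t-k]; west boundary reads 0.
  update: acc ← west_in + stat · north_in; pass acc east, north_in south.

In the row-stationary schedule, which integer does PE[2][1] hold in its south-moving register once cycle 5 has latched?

Tracing RS — 3×2 array, target PE[2][1]:
  c0 r1c1: 0 / 0 / 0
  c0 r2c0: 0 / 0 / 0
  c0 r2c1: 0 / 0 / 0
  c1 r1c1: 0 / 0 / 0
  c1 r2c0: 0 / 0 / 0
  c1 r2c1: 0 / 0 / 0
  c2 r1c1: 28 / 28 / 5
  c2 r2c0: 40 / 40 / 8
  c2 r2c1: 0 / 0 / 0
  c3 r1c1: 34 / 34 / 8
  c3 r2c0: 10 / 10 / 2
  c3 r2c1: 80 / 80 / 5
  c4 r1c1: 12 / 12 / 1
  c4 r2c0: 40 / 40 / 8
  c4 r2c1: 74 / 74 / 8
  c5 r1c1: 0 / 0 / 0
  c5 r2c0: 0 / 0 / 0
  c5 r2c1: 48 / 48 / 1

register = 1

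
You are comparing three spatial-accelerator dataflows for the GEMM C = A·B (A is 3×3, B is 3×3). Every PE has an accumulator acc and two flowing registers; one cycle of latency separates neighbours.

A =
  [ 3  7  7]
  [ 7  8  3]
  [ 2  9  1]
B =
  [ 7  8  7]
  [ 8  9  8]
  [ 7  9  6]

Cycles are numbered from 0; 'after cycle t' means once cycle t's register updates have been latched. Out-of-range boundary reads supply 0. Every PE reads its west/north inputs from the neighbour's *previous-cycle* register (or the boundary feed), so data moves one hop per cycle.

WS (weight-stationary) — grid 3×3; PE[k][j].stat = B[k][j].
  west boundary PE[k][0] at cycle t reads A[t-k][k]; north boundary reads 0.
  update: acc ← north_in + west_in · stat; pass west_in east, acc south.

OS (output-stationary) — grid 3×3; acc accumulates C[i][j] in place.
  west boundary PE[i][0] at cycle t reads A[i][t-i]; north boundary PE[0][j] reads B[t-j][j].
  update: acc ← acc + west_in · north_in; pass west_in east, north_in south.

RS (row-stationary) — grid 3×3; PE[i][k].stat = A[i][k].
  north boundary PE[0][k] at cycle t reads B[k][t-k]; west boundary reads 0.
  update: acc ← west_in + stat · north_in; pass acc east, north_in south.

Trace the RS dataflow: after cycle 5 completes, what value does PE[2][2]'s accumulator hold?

PE[2][2].acc = 106

RS (3×3). Following PE[2][2] plus its west/north inputs:
  0: (1,2).acc=0  regs=<0,0>
  0: (2,1).acc=0  regs=<0,0>
  0: (2,2).acc=0  regs=<0,0>
  1: (1,2).acc=0  regs=<0,0>
  1: (2,1).acc=0  regs=<0,0>
  1: (2,2).acc=0  regs=<0,0>
  2: (1,2).acc=0  regs=<0,0>
  2: (2,1).acc=0  regs=<0,0>
  2: (2,2).acc=0  regs=<0,0>
  3: (1,2).acc=134  regs=<134,7>
  3: (2,1).acc=86  regs=<86,8>
  3: (2,2).acc=0  regs=<0,0>
  4: (1,2).acc=155  regs=<155,9>
  4: (2,1).acc=97  regs=<97,9>
  4: (2,2).acc=93  regs=<93,7>
  5: (1,2).acc=131  regs=<131,6>
  5: (2,1).acc=86  regs=<86,8>
  5: (2,2).acc=106  regs=<106,9>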